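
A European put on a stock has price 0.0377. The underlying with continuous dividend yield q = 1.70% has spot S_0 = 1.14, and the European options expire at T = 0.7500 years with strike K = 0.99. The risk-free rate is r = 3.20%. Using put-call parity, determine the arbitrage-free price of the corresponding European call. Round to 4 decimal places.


Put-call parity: C - P = S_0 * exp(-qT) - K * exp(-rT).
S_0 * exp(-qT) = 1.1400 * 0.98733094 = 1.12555727
K * exp(-rT) = 0.9900 * 0.97628571 = 0.96652285
C = P + S*exp(-qT) - K*exp(-rT)
C = 0.0377 + 1.12555727 - 0.96652285 = 0.1967

Answer: Call price = 0.1967


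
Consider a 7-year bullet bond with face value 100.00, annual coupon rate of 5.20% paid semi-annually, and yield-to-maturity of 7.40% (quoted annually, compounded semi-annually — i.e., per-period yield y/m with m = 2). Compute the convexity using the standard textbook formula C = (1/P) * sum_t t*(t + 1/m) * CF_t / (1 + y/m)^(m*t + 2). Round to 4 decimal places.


Coupon per period c = face * coupon_rate / m = 2.600000
Periods per year m = 2; per-period yield y/m = 0.037000
Number of cashflows N = 14
Cashflows (t years, CF_t, discount factor 1/(1+y/m)^(m*t), PV):
  t = 0.5000: CF_t = 2.600000, DF = 0.964320, PV = 2.507232
  t = 1.0000: CF_t = 2.600000, DF = 0.929913, PV = 2.417775
  t = 1.5000: CF_t = 2.600000, DF = 0.896734, PV = 2.331509
  t = 2.0000: CF_t = 2.600000, DF = 0.864739, PV = 2.248321
  t = 2.5000: CF_t = 2.600000, DF = 0.833885, PV = 2.168101
  t = 3.0000: CF_t = 2.600000, DF = 0.804132, PV = 2.090744
  t = 3.5000: CF_t = 2.600000, DF = 0.775441, PV = 2.016146
  t = 4.0000: CF_t = 2.600000, DF = 0.747773, PV = 1.944211
  t = 4.5000: CF_t = 2.600000, DF = 0.721093, PV = 1.874841
  t = 5.0000: CF_t = 2.600000, DF = 0.695364, PV = 1.807947
  t = 5.5000: CF_t = 2.600000, DF = 0.670554, PV = 1.743440
  t = 6.0000: CF_t = 2.600000, DF = 0.646629, PV = 1.681234
  t = 6.5000: CF_t = 2.600000, DF = 0.623557, PV = 1.621248
  t = 7.0000: CF_t = 102.600000, DF = 0.601309, PV = 61.694262
Price P = sum_t PV_t = 88.147012
Convexity numerator sum_t t*(t + 1/m) * CF_t / (1+y/m)^(m*t + 2):
  t = 0.5000: term = 1.165754
  t = 1.0000: term = 3.372482
  t = 1.5000: term = 6.504304
  t = 2.0000: term = 10.453719
  t = 2.5000: term = 15.121098
  t = 3.0000: term = 20.414211
  t = 3.5000: term = 26.247780
  t = 4.0000: term = 32.543053
  t = 4.5000: term = 39.227402
  t = 5.0000: term = 46.233946
  t = 5.5000: term = 53.501192
  t = 6.0000: term = 60.972691
  t = 6.5000: term = 68.596728
  t = 7.0000: term = 3011.941705
Convexity = (1/P) * sum = 3396.296063 / 88.147012 = 38.529906

Answer: Convexity = 38.5299


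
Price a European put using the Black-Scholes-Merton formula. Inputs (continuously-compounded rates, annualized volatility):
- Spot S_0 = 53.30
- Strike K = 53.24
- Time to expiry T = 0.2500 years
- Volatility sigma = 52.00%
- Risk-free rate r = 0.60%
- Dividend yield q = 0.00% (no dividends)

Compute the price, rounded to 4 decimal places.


Answer: Price = 5.4362

Derivation:
d1 = (ln(S/K) + (r - q + 0.5*sigma^2) * T) / (sigma * sqrt(T)) = 0.14010130
d2 = d1 - sigma * sqrt(T) = -0.11989870
exp(-rT) = 0.99850112; exp(-qT) = 1.00000000
P = K * exp(-rT) * N(-d2) - S_0 * exp(-qT) * N(-d1)
N(-d1) = 0.44428998; N(-d2) = 0.54771830
P = 53.2400 * 0.99850112 * 0.54771830 - 53.3000 * 1.00000000 * 0.44428998 = 5.4362


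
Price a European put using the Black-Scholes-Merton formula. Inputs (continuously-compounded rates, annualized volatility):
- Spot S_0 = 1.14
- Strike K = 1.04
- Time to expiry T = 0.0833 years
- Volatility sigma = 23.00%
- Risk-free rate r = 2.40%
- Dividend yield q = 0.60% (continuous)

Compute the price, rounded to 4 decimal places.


d1 = (ln(S/K) + (r - q + 0.5*sigma^2) * T) / (sigma * sqrt(T)) = 1.43879717
d2 = d1 - sigma * sqrt(T) = 1.37241516
exp(-rT) = 0.99800280; exp(-qT) = 0.99950032
P = K * exp(-rT) * N(-d2) - S_0 * exp(-qT) * N(-d1)
N(-d1) = 0.07510400; N(-d2) = 0.08496712
P = 1.0400 * 0.99800280 * 0.08496712 - 1.1400 * 0.99950032 * 0.07510400 = 0.0026

Answer: Price = 0.0026


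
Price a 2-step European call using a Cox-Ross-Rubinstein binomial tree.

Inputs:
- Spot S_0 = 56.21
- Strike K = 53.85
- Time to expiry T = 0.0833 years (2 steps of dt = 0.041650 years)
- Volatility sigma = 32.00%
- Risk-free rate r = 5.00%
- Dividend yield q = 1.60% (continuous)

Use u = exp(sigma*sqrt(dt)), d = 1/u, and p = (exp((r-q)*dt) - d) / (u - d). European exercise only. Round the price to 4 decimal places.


dt = T/N = 0.041650
u = exp(sigma*sqrt(dt)) = 1.067486; d = 1/u = 0.936780
p = (exp((r-q)*dt) - d) / (u - d) = 0.494521
Discount per step: exp(-r*dt) = 0.997920
Stock lattice S(k, i) with i counting down-moves:
  k=0: S(0,0) = 56.2100
  k=1: S(1,0) = 60.0034; S(1,1) = 52.6564
  k=2: S(2,0) = 64.0528; S(2,1) = 56.2100; S(2,2) = 49.3275
Terminal payoffs V(N, i) = max(S_T - K, 0):
  V(2,0) = 10.202816; V(2,1) = 2.360000; V(2,2) = 0.000000
Backward induction: V(k, i) = exp(-r*dt) * [p * V(k+1, i) + (1-p) * V(k+1, i+1)].
  V(1,0) = exp(-r*dt) * [p*10.202816 + (1-p)*2.360000] = 6.225460
  V(1,1) = exp(-r*dt) * [p*2.360000 + (1-p)*0.000000] = 1.164642
  V(0,0) = exp(-r*dt) * [p*6.225460 + (1-p)*1.164642] = 3.659693

Answer: Price = V(0,0) = 3.6597


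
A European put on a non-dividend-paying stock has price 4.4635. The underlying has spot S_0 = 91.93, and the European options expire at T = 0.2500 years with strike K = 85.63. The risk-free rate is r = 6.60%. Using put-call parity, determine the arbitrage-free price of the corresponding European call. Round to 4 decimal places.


Answer: Call price = 12.1648

Derivation:
Put-call parity: C - P = S_0 * exp(-qT) - K * exp(-rT).
S_0 * exp(-qT) = 91.9300 * 1.00000000 = 91.93000000
K * exp(-rT) = 85.6300 * 0.98363538 = 84.22869754
C = P + S*exp(-qT) - K*exp(-rT)
C = 4.4635 + 91.93000000 - 84.22869754 = 12.1648


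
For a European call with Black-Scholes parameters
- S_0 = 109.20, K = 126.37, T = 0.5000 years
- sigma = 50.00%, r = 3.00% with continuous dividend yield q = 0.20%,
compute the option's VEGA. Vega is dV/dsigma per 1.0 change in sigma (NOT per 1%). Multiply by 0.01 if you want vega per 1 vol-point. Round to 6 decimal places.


Answer: Vega = 30.184531

Derivation:
d1 = -0.1966691603; d2 = -0.5502225509
phi(d1) = 0.3913011102; exp(-qT) = 0.9990004998; exp(-rT) = 0.9851119396
Vega = S * exp(-qT) * phi(d1) * sqrt(T) = 109.2000 * 0.9990004998 * 0.3913011102 * 0.7071067812 = 30.184531


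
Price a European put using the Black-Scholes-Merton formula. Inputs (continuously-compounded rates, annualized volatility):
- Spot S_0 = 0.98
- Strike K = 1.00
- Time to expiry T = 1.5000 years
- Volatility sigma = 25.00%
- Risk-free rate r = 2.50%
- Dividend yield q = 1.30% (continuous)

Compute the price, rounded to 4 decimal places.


Answer: Price = 0.1181

Derivation:
d1 = (ln(S/K) + (r - q + 0.5*sigma^2) * T) / (sigma * sqrt(T)) = 0.14589910
d2 = d1 - sigma * sqrt(T) = -0.16028712
exp(-rT) = 0.96319442; exp(-qT) = 0.98068890
P = K * exp(-rT) * N(-d2) - S_0 * exp(-qT) * N(-d1)
N(-d1) = 0.44200052; N(-d2) = 0.56367255
P = 1.0000 * 0.96319442 * 0.56367255 - 0.9800 * 0.98068890 * 0.44200052 = 0.1181


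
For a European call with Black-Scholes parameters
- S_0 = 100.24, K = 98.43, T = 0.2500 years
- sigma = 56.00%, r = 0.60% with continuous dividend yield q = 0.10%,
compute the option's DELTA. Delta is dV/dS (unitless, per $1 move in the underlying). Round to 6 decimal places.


d1 = 0.2095416962; d2 = -0.0704583038
phi(d1) = 0.3902793967; exp(-qT) = 0.9997500312; exp(-rT) = 0.9985011244
N(d1) = 0.5829873056
Delta = exp(-qT) * N(d1) = 0.9997500312 * 0.5829873056 = 0.582842

Answer: Delta = 0.582842


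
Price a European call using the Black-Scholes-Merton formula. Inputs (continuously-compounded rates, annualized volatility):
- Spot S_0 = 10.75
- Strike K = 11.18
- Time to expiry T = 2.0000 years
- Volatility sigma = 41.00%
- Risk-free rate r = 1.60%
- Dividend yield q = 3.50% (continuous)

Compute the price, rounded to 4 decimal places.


d1 = (ln(S/K) + (r - q + 0.5*sigma^2) * T) / (sigma * sqrt(T)) = 0.15673502
d2 = d1 - sigma * sqrt(T) = -0.42309254
exp(-rT) = 0.96850658; exp(-qT) = 0.93239382
C = S_0 * exp(-qT) * N(d1) - K * exp(-rT) * N(d2)
N(d1) = 0.56227316; N(d2) = 0.33611387
C = 10.7500 * 0.93239382 * 0.56227316 - 11.1800 * 0.96850658 * 0.33611387 = 1.9964

Answer: Price = 1.9964


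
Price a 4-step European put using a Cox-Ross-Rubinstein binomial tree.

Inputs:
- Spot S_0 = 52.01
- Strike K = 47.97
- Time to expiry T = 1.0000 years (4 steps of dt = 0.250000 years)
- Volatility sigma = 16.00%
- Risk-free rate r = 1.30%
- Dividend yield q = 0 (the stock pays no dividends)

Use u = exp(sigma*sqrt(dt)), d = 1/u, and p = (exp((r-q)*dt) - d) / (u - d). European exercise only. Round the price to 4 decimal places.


dt = T/N = 0.250000
u = exp(sigma*sqrt(dt)) = 1.083287; d = 1/u = 0.923116
p = (exp((r-q)*dt) - d) / (u - d) = 0.500335
Discount per step: exp(-r*dt) = 0.996755
Stock lattice S(k, i) with i counting down-moves:
  k=0: S(0,0) = 52.0100
  k=1: S(1,0) = 56.3418; S(1,1) = 48.0113
  k=2: S(2,0) = 61.0343; S(2,1) = 52.0100; S(2,2) = 44.3200
  k=3: S(3,0) = 66.1177; S(3,1) = 56.3418; S(3,2) = 48.0113; S(3,3) = 40.9125
  k=4: S(4,0) = 71.6244; S(4,1) = 61.0343; S(4,2) = 52.0100; S(4,3) = 44.3200; S(4,4) = 37.7670
Terminal payoffs V(N, i) = max(K - S_T, 0):
  V(4,0) = 0.000000; V(4,1) = 0.000000; V(4,2) = 0.000000; V(4,3) = 3.650002; V(4,4) = 10.202989
Backward induction: V(k, i) = exp(-r*dt) * [p * V(k+1, i) + (1-p) * V(k+1, i+1)].
  V(3,0) = exp(-r*dt) * [p*0.000000 + (1-p)*0.000000] = 0.000000
  V(3,1) = exp(-r*dt) * [p*0.000000 + (1-p)*0.000000] = 0.000000
  V(3,2) = exp(-r*dt) * [p*0.000000 + (1-p)*3.650002] = 1.817862
  V(3,3) = exp(-r*dt) * [p*3.650002 + (1-p)*10.202989] = 6.901836
  V(2,0) = exp(-r*dt) * [p*0.000000 + (1-p)*0.000000] = 0.000000
  V(2,1) = exp(-r*dt) * [p*0.000000 + (1-p)*1.817862] = 0.905376
  V(2,2) = exp(-r*dt) * [p*1.817862 + (1-p)*6.901836] = 4.344007
  V(1,0) = exp(-r*dt) * [p*0.000000 + (1-p)*0.905376] = 0.450917
  V(1,1) = exp(-r*dt) * [p*0.905376 + (1-p)*4.344007] = 2.615028
  V(0,0) = exp(-r*dt) * [p*0.450917 + (1-p)*2.615028] = 1.527277

Answer: Price = V(0,0) = 1.5273


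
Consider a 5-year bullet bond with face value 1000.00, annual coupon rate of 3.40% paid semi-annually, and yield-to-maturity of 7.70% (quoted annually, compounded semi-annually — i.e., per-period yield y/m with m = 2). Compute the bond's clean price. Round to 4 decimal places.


Coupon per period c = face * coupon_rate / m = 17.000000
Periods per year m = 2; per-period yield y/m = 0.038500
Number of cashflows N = 10
Cashflows (t years, CF_t, discount factor 1/(1+y/m)^(m*t), PV):
  t = 0.5000: CF_t = 17.000000, DF = 0.962927, PV = 16.369764
  t = 1.0000: CF_t = 17.000000, DF = 0.927229, PV = 15.762893
  t = 1.5000: CF_t = 17.000000, DF = 0.892854, PV = 15.178520
  t = 2.0000: CF_t = 17.000000, DF = 0.859754, PV = 14.615811
  t = 2.5000: CF_t = 17.000000, DF = 0.827880, PV = 14.073963
  t = 3.0000: CF_t = 17.000000, DF = 0.797188, PV = 13.552204
  t = 3.5000: CF_t = 17.000000, DF = 0.767635, PV = 13.049787
  t = 4.0000: CF_t = 17.000000, DF = 0.739176, PV = 12.565996
  t = 4.5000: CF_t = 17.000000, DF = 0.711773, PV = 12.100141
  t = 5.0000: CF_t = 1017.000000, DF = 0.685386, PV = 697.037180
Price P = sum_t PV_t = 824.306258

Answer: Price = 824.3063


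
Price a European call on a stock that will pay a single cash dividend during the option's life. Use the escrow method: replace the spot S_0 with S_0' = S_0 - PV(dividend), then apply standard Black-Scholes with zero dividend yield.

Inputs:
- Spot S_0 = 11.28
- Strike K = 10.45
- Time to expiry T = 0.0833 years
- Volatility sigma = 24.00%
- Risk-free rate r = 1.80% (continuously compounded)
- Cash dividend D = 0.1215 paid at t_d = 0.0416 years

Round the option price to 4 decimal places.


PV(D) = D * exp(-r * t_d) = 0.1215 * 0.99925148 = 0.12140905
S_0' = S_0 - PV(D) = 11.2800 - 0.12140905 = 11.15859095
d1 = (ln(S_0'/K) + (r + sigma^2/2)*T) / (sigma*sqrt(T)) = 1.00343558
d2 = d1 - sigma*sqrt(T) = 0.93416741
exp(-rT) = 0.99850172
N(d1) = 0.84217463; N(d2) = 0.82489123
C = S_0' * N(d1) - K * exp(-rT) * N(d2) = 11.15859095 * 0.84217463 - 10.4500 * 0.99850172 * 0.82489123 = 0.7903

Answer: Price = 0.7903


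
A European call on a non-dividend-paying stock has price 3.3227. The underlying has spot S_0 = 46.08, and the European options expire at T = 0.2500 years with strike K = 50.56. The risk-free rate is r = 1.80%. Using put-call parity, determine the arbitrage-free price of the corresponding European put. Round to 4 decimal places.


Answer: Put price = 7.5757

Derivation:
Put-call parity: C - P = S_0 * exp(-qT) - K * exp(-rT).
S_0 * exp(-qT) = 46.0800 * 1.00000000 = 46.08000000
K * exp(-rT) = 50.5600 * 0.99551011 = 50.33299115
P = C - S*exp(-qT) + K*exp(-rT)
P = 3.3227 - 46.08000000 + 50.33299115 = 7.5757


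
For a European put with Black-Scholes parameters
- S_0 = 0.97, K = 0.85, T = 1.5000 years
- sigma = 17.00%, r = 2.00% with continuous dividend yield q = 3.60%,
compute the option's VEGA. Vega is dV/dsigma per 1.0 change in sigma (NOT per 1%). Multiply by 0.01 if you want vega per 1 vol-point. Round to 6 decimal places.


d1 = 0.6231056291; d2 = 0.4148990010
phi(d1) = 0.3285491457; exp(-qT) = 0.9474321065; exp(-rT) = 0.9704455335
Vega = S * exp(-qT) * phi(d1) * sqrt(T) = 0.9700 * 0.9474321065 * 0.3285491457 * 1.2247448714 = 0.369799

Answer: Vega = 0.369799


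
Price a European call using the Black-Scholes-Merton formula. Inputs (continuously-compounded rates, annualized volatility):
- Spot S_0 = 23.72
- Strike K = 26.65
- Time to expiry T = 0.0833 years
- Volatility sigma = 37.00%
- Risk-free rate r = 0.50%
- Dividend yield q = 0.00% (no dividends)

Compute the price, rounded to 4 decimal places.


d1 = (ln(S/K) + (r - q + 0.5*sigma^2) * T) / (sigma * sqrt(T)) = -1.03337211
d2 = d1 - sigma * sqrt(T) = -1.14016055
exp(-rT) = 0.99958359; exp(-qT) = 1.00000000
C = S_0 * exp(-qT) * N(d1) - K * exp(-rT) * N(d2)
N(d1) = 0.15071490; N(d2) = 0.12710971
C = 23.7200 * 1.00000000 * 0.15071490 - 26.6500 * 0.99958359 * 0.12710971 = 0.1889

Answer: Price = 0.1889


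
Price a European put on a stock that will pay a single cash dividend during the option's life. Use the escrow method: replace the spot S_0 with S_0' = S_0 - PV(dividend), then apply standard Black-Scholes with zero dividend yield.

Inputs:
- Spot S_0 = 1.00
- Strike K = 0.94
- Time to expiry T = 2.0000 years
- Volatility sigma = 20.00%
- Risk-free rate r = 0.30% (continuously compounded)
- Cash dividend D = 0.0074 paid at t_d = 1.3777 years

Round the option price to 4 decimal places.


PV(D) = D * exp(-r * t_d) = 0.0074 * 0.99587543 = 0.00736948
S_0' = S_0 - PV(D) = 1.0000 - 0.00736948 = 0.99263052
d1 = (ln(S_0'/K) + (r + sigma^2/2)*T) / (sigma*sqrt(T)) = 0.35524563
d2 = d1 - sigma*sqrt(T) = 0.07240291
exp(-rT) = 0.99401796
N(-d1) = 0.36120279; N(-d2) = 0.47114063
P = K * exp(-rT) * N(-d2) - S_0' * N(-d1) = 0.9400 * 0.99401796 * 0.47114063 - 0.99263052 * 0.36120279 = 0.0817

Answer: Price = 0.0817


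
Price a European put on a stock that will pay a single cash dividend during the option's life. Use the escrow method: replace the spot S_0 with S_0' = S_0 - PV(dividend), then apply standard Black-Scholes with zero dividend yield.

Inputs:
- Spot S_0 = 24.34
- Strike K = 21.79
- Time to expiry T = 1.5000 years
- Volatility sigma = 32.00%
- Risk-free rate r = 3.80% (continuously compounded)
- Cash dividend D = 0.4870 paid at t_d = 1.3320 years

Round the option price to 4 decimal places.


PV(D) = D * exp(-r * t_d) = 0.4870 * 0.95064365 = 0.46296346
S_0' = S_0 - PV(D) = 24.3400 - 0.46296346 = 23.87703654
d1 = (ln(S_0'/K) + (r + sigma^2/2)*T) / (sigma*sqrt(T)) = 0.57477796
d2 = d1 - sigma*sqrt(T) = 0.18285960
exp(-rT) = 0.94459407
N(-d1) = 0.28272074; N(-d2) = 0.42745409
P = K * exp(-rT) * N(-d2) - S_0' * N(-d1) = 21.7900 * 0.94459407 * 0.42745409 - 23.87703654 * 0.28272074 = 2.0476

Answer: Price = 2.0476


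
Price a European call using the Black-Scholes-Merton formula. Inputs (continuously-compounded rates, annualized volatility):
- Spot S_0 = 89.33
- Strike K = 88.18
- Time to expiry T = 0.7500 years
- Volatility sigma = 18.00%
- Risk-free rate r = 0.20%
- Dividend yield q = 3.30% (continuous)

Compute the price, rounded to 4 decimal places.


d1 = (ln(S/K) + (r - q + 0.5*sigma^2) * T) / (sigma * sqrt(T)) = 0.01191393
d2 = d1 - sigma * sqrt(T) = -0.14397064
exp(-rT) = 0.99850112; exp(-qT) = 0.97555377
C = S_0 * exp(-qT) * N(d1) - K * exp(-rT) * N(d2)
N(d1) = 0.50475286; N(d2) = 0.44276183
C = 89.3300 * 0.97555377 * 0.50475286 - 88.1800 * 0.99850112 * 0.44276183 = 5.0031

Answer: Price = 5.0031


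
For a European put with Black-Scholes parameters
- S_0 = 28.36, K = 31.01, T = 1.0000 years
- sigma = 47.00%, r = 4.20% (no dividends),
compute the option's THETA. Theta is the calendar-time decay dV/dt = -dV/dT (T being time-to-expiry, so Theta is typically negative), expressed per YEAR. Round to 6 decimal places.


d1 = 0.1342978054; d2 = -0.3357021946
phi(d1) = 0.3953608118; exp(-qT) = 1.0000000000; exp(-rT) = 0.9588697806
Theta = -S*exp(-qT)*phi(d1)*sigma/(2*sqrt(T)) + r*K*exp(-rT)*N(-d2) - q*S*exp(-qT)*N(-d1)
N(-d1) = 0.4465835443; N(-d2) = 0.6314522746; sqrt(T) = 1.0000000000
Term 1 = -28.3600 * 1.0000000000 * 0.3953608118 * 0.4700 / (2 * 1.0000000000) = -2.6349216663
Term 2 = 0.0420 * 31.0100 * 0.9588697806 * 0.6314522746 = 0.7885899180
Term 3 = 0 (no dividend yield, q = 0)
Theta = -2.6349216663 + (0.7885899180) + (0.0000000000) = -1.846332

Answer: Theta = -1.846332


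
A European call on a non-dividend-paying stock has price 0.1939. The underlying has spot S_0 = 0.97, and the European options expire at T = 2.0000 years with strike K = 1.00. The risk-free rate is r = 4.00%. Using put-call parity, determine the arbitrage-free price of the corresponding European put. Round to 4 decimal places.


Put-call parity: C - P = S_0 * exp(-qT) - K * exp(-rT).
S_0 * exp(-qT) = 0.9700 * 1.00000000 = 0.97000000
K * exp(-rT) = 1.0000 * 0.92311635 = 0.92311635
P = C - S*exp(-qT) + K*exp(-rT)
P = 0.1939 - 0.97000000 + 0.92311635 = 0.1470

Answer: Put price = 0.1470


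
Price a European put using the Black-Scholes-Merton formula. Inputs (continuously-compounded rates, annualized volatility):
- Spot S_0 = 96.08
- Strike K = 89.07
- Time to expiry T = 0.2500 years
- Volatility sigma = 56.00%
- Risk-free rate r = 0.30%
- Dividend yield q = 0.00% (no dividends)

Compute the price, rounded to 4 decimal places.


Answer: Price = 7.1447

Derivation:
d1 = (ln(S/K) + (r - q + 0.5*sigma^2) * T) / (sigma * sqrt(T)) = 0.41324500
d2 = d1 - sigma * sqrt(T) = 0.13324500
exp(-rT) = 0.99925028; exp(-qT) = 1.00000000
P = K * exp(-rT) * N(-d2) - S_0 * exp(-qT) * N(-d1)
N(-d1) = 0.33971356; N(-d2) = 0.44699981
P = 89.0700 * 0.99925028 * 0.44699981 - 96.0800 * 1.00000000 * 0.33971356 = 7.1447


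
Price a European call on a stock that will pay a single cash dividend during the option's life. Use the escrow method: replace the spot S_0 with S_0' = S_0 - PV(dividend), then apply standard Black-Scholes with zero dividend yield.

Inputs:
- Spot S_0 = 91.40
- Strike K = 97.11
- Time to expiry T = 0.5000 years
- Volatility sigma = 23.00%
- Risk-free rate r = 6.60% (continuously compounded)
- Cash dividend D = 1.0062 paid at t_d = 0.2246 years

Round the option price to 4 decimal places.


Answer: Price = 4.3662

Derivation:
PV(D) = D * exp(-r * t_d) = 1.0062 * 0.98528573 = 0.99139450
S_0' = S_0 - PV(D) = 91.4000 - 0.99139450 = 90.40860550
d1 = (ln(S_0'/K) + (r + sigma^2/2)*T) / (sigma*sqrt(T)) = -0.15543990
d2 = d1 - sigma*sqrt(T) = -0.31807446
exp(-rT) = 0.96753856
N(d1) = 0.43823726; N(d2) = 0.37521423
C = S_0' * N(d1) - K * exp(-rT) * N(d2) = 90.40860550 * 0.43823726 - 97.1100 * 0.96753856 * 0.37521423 = 4.3662


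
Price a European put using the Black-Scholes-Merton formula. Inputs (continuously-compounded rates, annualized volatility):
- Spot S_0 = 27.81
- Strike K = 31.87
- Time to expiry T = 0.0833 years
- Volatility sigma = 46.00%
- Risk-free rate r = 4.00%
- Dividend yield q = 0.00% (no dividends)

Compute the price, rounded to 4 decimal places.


d1 = (ln(S/K) + (r - q + 0.5*sigma^2) * T) / (sigma * sqrt(T)) = -0.93492452
d2 = d1 - sigma * sqrt(T) = -1.06768852
exp(-rT) = 0.99667354; exp(-qT) = 1.00000000
P = K * exp(-rT) * N(-d2) - S_0 * exp(-qT) * N(-d1)
N(-d1) = 0.82508640; N(-d2) = 0.85716948
P = 31.8700 * 0.99667354 * 0.85716948 - 27.8100 * 1.00000000 * 0.82508640 = 4.2815

Answer: Price = 4.2815


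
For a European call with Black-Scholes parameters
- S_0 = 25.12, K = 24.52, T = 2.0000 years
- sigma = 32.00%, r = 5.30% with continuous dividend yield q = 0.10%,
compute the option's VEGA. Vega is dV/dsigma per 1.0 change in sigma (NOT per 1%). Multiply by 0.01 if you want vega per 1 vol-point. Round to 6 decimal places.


Answer: Vega = 12.422411

Derivation:
d1 = 0.5095040909; d2 = 0.0569557509
phi(d1) = 0.3503804403; exp(-qT) = 0.9980019987; exp(-rT) = 0.8994246481
Vega = S * exp(-qT) * phi(d1) * sqrt(T) = 25.1200 * 0.9980019987 * 0.3503804403 * 1.4142135624 = 12.422411


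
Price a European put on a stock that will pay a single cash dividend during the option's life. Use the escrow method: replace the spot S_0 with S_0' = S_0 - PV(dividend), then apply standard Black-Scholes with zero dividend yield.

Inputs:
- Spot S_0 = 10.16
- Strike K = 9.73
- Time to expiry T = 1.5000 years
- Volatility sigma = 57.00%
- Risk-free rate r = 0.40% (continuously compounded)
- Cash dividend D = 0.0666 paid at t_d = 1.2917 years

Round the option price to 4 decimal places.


PV(D) = D * exp(-r * t_d) = 0.0666 * 0.99484652 = 0.06625678
S_0' = S_0 - PV(D) = 10.1600 - 0.06625678 = 10.09374322
d1 = (ln(S_0'/K) + (r + sigma^2/2)*T) / (sigma*sqrt(T)) = 0.41022056
d2 = d1 - sigma*sqrt(T) = -0.28788401
exp(-rT) = 0.99401796
N(-d1) = 0.34082208; N(-d2) = 0.61328224
P = K * exp(-rT) * N(-d2) - S_0' * N(-d1) = 9.7300 * 0.99401796 * 0.61328224 - 10.09374322 * 0.34082208 = 2.4914

Answer: Price = 2.4914


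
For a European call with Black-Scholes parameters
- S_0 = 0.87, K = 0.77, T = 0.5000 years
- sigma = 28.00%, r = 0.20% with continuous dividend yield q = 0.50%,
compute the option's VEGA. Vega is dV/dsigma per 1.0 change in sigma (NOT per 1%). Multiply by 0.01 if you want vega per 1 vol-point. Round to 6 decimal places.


d1 = 0.7081305546; d2 = 0.5101406559
phi(d1) = 0.3104715605; exp(-qT) = 0.9975031224; exp(-rT) = 0.9990004998
Vega = S * exp(-qT) * phi(d1) * sqrt(T) = 0.8700 * 0.9975031224 * 0.3104715605 * 0.7071067812 = 0.190520

Answer: Vega = 0.190520


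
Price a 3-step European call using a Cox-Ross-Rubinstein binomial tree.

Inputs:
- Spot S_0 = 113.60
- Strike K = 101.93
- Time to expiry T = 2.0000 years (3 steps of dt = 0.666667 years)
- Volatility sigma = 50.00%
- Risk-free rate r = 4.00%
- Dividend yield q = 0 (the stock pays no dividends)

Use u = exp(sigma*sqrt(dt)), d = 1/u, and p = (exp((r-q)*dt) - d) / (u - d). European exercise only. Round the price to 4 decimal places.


dt = T/N = 0.666667
u = exp(sigma*sqrt(dt)) = 1.504181; d = 1/u = 0.664814
p = (exp((r-q)*dt) - d) / (u - d) = 0.431530
Discount per step: exp(-r*dt) = 0.973686
Stock lattice S(k, i) with i counting down-moves:
  k=0: S(0,0) = 113.6000
  k=1: S(1,0) = 170.8749; S(1,1) = 75.5228
  k=2: S(2,0) = 257.0267; S(2,1) = 113.6000; S(2,2) = 50.2086
  k=3: S(3,0) = 386.6146; S(3,1) = 170.8749; S(3,2) = 75.5228; S(3,3) = 33.3794
Terminal payoffs V(N, i) = max(S_T - K, 0):
  V(3,0) = 284.684618; V(3,1) = 68.944915; V(3,2) = 0.000000; V(3,3) = 0.000000
Backward induction: V(k, i) = exp(-r*dt) * [p * V(k+1, i) + (1-p) * V(k+1, i+1)].
  V(2,0) = exp(-r*dt) * [p*284.684618 + (1-p)*68.944915] = 157.778942
  V(2,1) = exp(-r*dt) * [p*68.944915 + (1-p)*0.000000] = 28.968875
  V(2,2) = exp(-r*dt) * [p*0.000000 + (1-p)*0.000000] = 0.000000
  V(1,0) = exp(-r*dt) * [p*157.778942 + (1-p)*28.968875] = 82.329250
  V(1,1) = exp(-r*dt) * [p*28.968875 + (1-p)*0.000000] = 12.171975
  V(0,0) = exp(-r*dt) * [p*82.329250 + (1-p)*12.171975] = 41.329956

Answer: Price = V(0,0) = 41.3300


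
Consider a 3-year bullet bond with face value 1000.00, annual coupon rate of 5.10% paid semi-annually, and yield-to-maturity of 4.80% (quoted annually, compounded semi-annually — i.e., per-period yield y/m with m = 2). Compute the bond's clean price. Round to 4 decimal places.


Coupon per period c = face * coupon_rate / m = 25.500000
Periods per year m = 2; per-period yield y/m = 0.024000
Number of cashflows N = 6
Cashflows (t years, CF_t, discount factor 1/(1+y/m)^(m*t), PV):
  t = 0.5000: CF_t = 25.500000, DF = 0.976562, PV = 24.902344
  t = 1.0000: CF_t = 25.500000, DF = 0.953674, PV = 24.318695
  t = 1.5000: CF_t = 25.500000, DF = 0.931323, PV = 23.748726
  t = 2.0000: CF_t = 25.500000, DF = 0.909495, PV = 23.192115
  t = 2.5000: CF_t = 25.500000, DF = 0.888178, PV = 22.648550
  t = 3.0000: CF_t = 1025.500000, DF = 0.867362, PV = 889.479462
Price P = sum_t PV_t = 1008.289891

Answer: Price = 1008.2899


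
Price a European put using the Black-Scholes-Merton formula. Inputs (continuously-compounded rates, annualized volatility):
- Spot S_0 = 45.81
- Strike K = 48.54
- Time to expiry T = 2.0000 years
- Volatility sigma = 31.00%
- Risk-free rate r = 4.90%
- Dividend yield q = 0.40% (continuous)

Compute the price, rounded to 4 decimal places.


Answer: Price = 7.0628

Derivation:
d1 = (ln(S/K) + (r - q + 0.5*sigma^2) * T) / (sigma * sqrt(T)) = 0.29245528
d2 = d1 - sigma * sqrt(T) = -0.14595093
exp(-rT) = 0.90664890; exp(-qT) = 0.99203191
P = K * exp(-rT) * N(-d2) - S_0 * exp(-qT) * N(-d1)
N(-d1) = 0.38496928; N(-d2) = 0.55801994
P = 48.5400 * 0.90664890 * 0.55801994 - 45.8100 * 0.99203191 * 0.38496928 = 7.0628


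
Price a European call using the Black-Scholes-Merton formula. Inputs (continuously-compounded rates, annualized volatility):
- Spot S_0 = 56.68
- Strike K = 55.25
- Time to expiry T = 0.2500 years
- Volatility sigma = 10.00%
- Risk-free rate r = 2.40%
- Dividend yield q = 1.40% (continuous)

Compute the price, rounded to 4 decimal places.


Answer: Price = 2.0626

Derivation:
d1 = (ln(S/K) + (r - q + 0.5*sigma^2) * T) / (sigma * sqrt(T)) = 0.58606149
d2 = d1 - sigma * sqrt(T) = 0.53606149
exp(-rT) = 0.99401796; exp(-qT) = 0.99650612
C = S_0 * exp(-qT) * N(d1) - K * exp(-rT) * N(d2)
N(d1) = 0.72108290; N(d2) = 0.70404197
C = 56.6800 * 0.99650612 * 0.72108290 - 55.2500 * 0.99401796 * 0.70404197 = 2.0626


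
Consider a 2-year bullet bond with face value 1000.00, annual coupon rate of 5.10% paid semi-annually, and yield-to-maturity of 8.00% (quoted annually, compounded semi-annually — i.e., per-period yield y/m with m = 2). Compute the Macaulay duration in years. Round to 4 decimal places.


Coupon per period c = face * coupon_rate / m = 25.500000
Periods per year m = 2; per-period yield y/m = 0.040000
Number of cashflows N = 4
Cashflows (t years, CF_t, discount factor 1/(1+y/m)^(m*t), PV):
  t = 0.5000: CF_t = 25.500000, DF = 0.961538, PV = 24.519231
  t = 1.0000: CF_t = 25.500000, DF = 0.924556, PV = 23.576183
  t = 1.5000: CF_t = 25.500000, DF = 0.888996, PV = 22.669407
  t = 2.0000: CF_t = 1025.500000, DF = 0.854804, PV = 876.601698
Price P = sum_t PV_t = 947.366519
Macaulay numerator sum_t t * PV_t:
  t * PV_t at t = 0.5000: 12.259615
  t * PV_t at t = 1.0000: 23.576183
  t * PV_t at t = 1.5000: 34.004111
  t * PV_t at t = 2.0000: 1753.203396
Macaulay duration D = (sum_t t * PV_t) / P = 1823.043305 / 947.366519 = 1.924327

Answer: Macaulay duration = 1.9243 years


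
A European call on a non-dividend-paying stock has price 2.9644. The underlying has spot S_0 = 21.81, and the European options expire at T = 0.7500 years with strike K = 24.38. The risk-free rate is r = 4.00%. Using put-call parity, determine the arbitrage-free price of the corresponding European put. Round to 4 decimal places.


Put-call parity: C - P = S_0 * exp(-qT) - K * exp(-rT).
S_0 * exp(-qT) = 21.8100 * 1.00000000 = 21.81000000
K * exp(-rT) = 24.3800 * 0.97044553 = 23.65946211
P = C - S*exp(-qT) + K*exp(-rT)
P = 2.9644 - 21.81000000 + 23.65946211 = 4.8139

Answer: Put price = 4.8139


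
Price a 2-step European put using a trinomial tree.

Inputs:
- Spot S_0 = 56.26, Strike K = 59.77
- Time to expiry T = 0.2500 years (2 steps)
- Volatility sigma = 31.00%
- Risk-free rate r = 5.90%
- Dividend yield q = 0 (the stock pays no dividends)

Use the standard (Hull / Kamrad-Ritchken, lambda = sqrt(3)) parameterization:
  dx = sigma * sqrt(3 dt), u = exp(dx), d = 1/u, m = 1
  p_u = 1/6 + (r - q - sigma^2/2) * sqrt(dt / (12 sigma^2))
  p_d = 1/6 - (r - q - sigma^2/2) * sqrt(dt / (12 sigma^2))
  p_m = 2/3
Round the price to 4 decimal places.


dt = T/N = 0.125000; dx = sigma*sqrt(3*dt) = 0.189835
u = exp(dx) = 1.209051; d = 1/u = 0.827095
p_u = 0.170272, p_m = 0.666667, p_d = 0.163062
Discount per step: exp(-r*dt) = 0.992652
Stock lattice S(k, j) with j the centered position index:
  k=0: S(0,+0) = 56.2600
  k=1: S(1,-1) = 46.5324; S(1,+0) = 56.2600; S(1,+1) = 68.0212
  k=2: S(2,-2) = 38.4867; S(2,-1) = 46.5324; S(2,+0) = 56.2600; S(2,+1) = 68.0212; S(2,+2) = 82.2411
Terminal payoffs V(N, j) = max(K - S_T, 0):
  V(2,-2) = 21.283294; V(2,-1) = 13.237623; V(2,+0) = 3.510000; V(2,+1) = 0.000000; V(2,+2) = 0.000000
Backward induction: V(k, j) = exp(-r*dt) * [p_u * V(k+1, j+1) + p_m * V(k+1, j) + p_d * V(k+1, j-1)]
  V(1,-1) = exp(-r*dt) * [p_u*3.510000 + p_m*13.237623 + p_d*21.283294] = 12.798485
  V(1,+0) = exp(-r*dt) * [p_u*0.000000 + p_m*3.510000 + p_d*13.237623] = 4.465493
  V(1,+1) = exp(-r*dt) * [p_u*0.000000 + p_m*0.000000 + p_d*3.510000] = 0.568141
  V(0,+0) = exp(-r*dt) * [p_u*0.568141 + p_m*4.465493 + p_d*12.798485] = 5.122755

Answer: Price = V(0,0) = 5.1228


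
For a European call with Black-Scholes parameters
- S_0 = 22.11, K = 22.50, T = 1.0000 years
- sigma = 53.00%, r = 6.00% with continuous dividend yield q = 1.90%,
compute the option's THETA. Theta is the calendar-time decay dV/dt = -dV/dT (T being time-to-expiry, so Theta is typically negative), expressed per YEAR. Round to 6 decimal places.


Answer: Theta = -2.454825

Derivation:
d1 = 0.3093673314; d2 = -0.2206326686
phi(d1) = 0.3803008587; exp(-qT) = 0.9811793622; exp(-rT) = 0.9417645336
Theta = -S*exp(-qT)*phi(d1)*sigma/(2*sqrt(T)) - r*K*exp(-rT)*N(d2) + q*S*exp(-qT)*N(d1)
N(d1) = 0.6214789410; N(d2) = 0.4126892310; sqrt(T) = 1.0000000000
Term 1 = -22.1100 * 0.9811793622 * 0.3803008587 * 0.5300 / (2 * 1.0000000000) = -2.1863028825
Term 2 = -0.0600 * 22.5000 * 0.9417645336 * 0.4126892310 = -0.5246857096
Term 3 = 0.0190 * 22.1100 * 0.9811793622 * 0.6214789410 = 0.2561634510
Theta = -2.1863028825 + (-0.5246857096) + (0.2561634510) = -2.454825


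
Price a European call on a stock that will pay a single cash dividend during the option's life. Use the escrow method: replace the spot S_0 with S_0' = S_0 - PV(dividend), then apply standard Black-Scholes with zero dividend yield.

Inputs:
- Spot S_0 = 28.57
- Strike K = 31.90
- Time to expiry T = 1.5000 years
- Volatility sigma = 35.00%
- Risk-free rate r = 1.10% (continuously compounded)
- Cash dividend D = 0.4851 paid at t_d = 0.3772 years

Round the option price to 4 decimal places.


Answer: Price = 3.5653

Derivation:
PV(D) = D * exp(-r * t_d) = 0.4851 * 0.99585940 = 0.48309139
S_0' = S_0 - PV(D) = 28.5700 - 0.48309139 = 28.08690861
d1 = (ln(S_0'/K) + (r + sigma^2/2)*T) / (sigma*sqrt(T)) = -0.04415480
d2 = d1 - sigma*sqrt(T) = -0.47281551
exp(-rT) = 0.98363538
N(d1) = 0.48239051; N(d2) = 0.31817241
C = S_0' * N(d1) - K * exp(-rT) * N(d2) = 28.08690861 * 0.48239051 - 31.9000 * 0.98363538 * 0.31817241 = 3.5653


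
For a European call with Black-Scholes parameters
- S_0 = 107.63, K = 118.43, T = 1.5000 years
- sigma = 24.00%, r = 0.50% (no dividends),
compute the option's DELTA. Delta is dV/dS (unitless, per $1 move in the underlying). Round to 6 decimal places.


Answer: Delta = 0.439266

Derivation:
d1 = -0.1528299570; d2 = -0.4467687262
phi(d1) = 0.3943103336; exp(-qT) = 1.0000000000; exp(-rT) = 0.9925280548
N(d1) = 0.4392661865
Delta = exp(-qT) * N(d1) = 1.0000000000 * 0.4392661865 = 0.439266


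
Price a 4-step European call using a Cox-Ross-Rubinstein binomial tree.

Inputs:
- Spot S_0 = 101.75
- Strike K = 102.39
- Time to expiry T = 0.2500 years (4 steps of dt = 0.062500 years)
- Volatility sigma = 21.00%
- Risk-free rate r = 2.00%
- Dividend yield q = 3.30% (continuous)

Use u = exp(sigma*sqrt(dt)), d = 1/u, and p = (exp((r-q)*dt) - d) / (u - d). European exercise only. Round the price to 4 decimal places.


Answer: Price = V(0,0) = 3.6363

Derivation:
dt = T/N = 0.062500
u = exp(sigma*sqrt(dt)) = 1.053903; d = 1/u = 0.948854
p = (exp((r-q)*dt) - d) / (u - d) = 0.479147
Discount per step: exp(-r*dt) = 0.998751
Stock lattice S(k, i) with i counting down-moves:
  k=0: S(0,0) = 101.7500
  k=1: S(1,0) = 107.2346; S(1,1) = 96.5459
  k=2: S(2,0) = 113.0148; S(2,1) = 101.7500; S(2,2) = 91.6080
  k=3: S(3,0) = 119.1066; S(3,1) = 107.2346; S(3,2) = 96.5459; S(3,3) = 86.9227
  k=4: S(4,0) = 125.5267; S(4,1) = 113.0148; S(4,2) = 101.7500; S(4,3) = 91.6080; S(4,4) = 82.4769
Terminal payoffs V(N, i) = max(S_T - K, 0):
  V(4,0) = 23.136743; V(4,1) = 10.624805; V(4,2) = 0.000000; V(4,3) = 0.000000; V(4,4) = 0.000000
Backward induction: V(k, i) = exp(-r*dt) * [p * V(k+1, i) + (1-p) * V(k+1, i+1)].
  V(3,0) = exp(-r*dt) * [p*23.136743 + (1-p)*10.624805] = 16.599095
  V(3,1) = exp(-r*dt) * [p*10.624805 + (1-p)*0.000000] = 5.084480
  V(3,2) = exp(-r*dt) * [p*0.000000 + (1-p)*0.000000] = 0.000000
  V(3,3) = exp(-r*dt) * [p*0.000000 + (1-p)*0.000000] = 0.000000
  V(2,0) = exp(-r*dt) * [p*16.599095 + (1-p)*5.084480] = 10.588425
  V(2,1) = exp(-r*dt) * [p*5.084480 + (1-p)*0.000000] = 2.433168
  V(2,2) = exp(-r*dt) * [p*0.000000 + (1-p)*0.000000] = 0.000000
  V(1,0) = exp(-r*dt) * [p*10.588425 + (1-p)*2.433168] = 6.332811
  V(1,1) = exp(-r*dt) * [p*2.433168 + (1-p)*0.000000] = 1.164388
  V(0,0) = exp(-r*dt) * [p*6.332811 + (1-p)*1.164388] = 3.636272


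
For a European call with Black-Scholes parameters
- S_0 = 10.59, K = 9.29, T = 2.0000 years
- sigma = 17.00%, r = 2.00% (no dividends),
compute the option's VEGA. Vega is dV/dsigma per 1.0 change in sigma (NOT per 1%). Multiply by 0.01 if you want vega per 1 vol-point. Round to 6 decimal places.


d1 = 0.8313562854; d2 = 0.5909399798
phi(d1) = 0.2823761674; exp(-qT) = 1.0000000000; exp(-rT) = 0.9607894392
Vega = S * exp(-qT) * phi(d1) * sqrt(T) = 10.5900 * 1.0000000000 * 0.2823761674 * 1.4142135624 = 4.229013

Answer: Vega = 4.229013


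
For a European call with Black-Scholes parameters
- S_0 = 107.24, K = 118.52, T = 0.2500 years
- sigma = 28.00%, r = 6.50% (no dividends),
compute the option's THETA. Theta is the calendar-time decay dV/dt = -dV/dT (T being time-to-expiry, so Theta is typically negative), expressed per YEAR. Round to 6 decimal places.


d1 = -0.5283029238; d2 = -0.6683029238
phi(d1) = 0.3469791724; exp(-qT) = 1.0000000000; exp(-rT) = 0.9838813190
Theta = -S*exp(-qT)*phi(d1)*sigma/(2*sqrt(T)) - r*K*exp(-rT)*N(d2) + q*S*exp(-qT)*N(d1)
N(d1) = 0.2986445513; N(d2) = 0.2519701237; sqrt(T) = 0.5000000000
Term 1 = -107.2400 * 1.0000000000 * 0.3469791724 * 0.2800 / (2 * 0.5000000000) = -10.4188130055
Term 2 = -0.0650 * 118.5200 * 0.9838813190 * 0.2519701237 = -1.9098390250
Term 3 = 0 (no dividend yield, q = 0)
Theta = -10.4188130055 + (-1.9098390250) + (0.0000000000) = -12.328652

Answer: Theta = -12.328652


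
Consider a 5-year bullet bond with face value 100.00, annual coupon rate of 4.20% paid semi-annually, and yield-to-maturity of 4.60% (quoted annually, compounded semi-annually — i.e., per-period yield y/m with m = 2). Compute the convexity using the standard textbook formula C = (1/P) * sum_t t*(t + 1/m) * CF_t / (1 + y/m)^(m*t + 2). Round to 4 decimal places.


Answer: Convexity = 23.1957

Derivation:
Coupon per period c = face * coupon_rate / m = 2.100000
Periods per year m = 2; per-period yield y/m = 0.023000
Number of cashflows N = 10
Cashflows (t years, CF_t, discount factor 1/(1+y/m)^(m*t), PV):
  t = 0.5000: CF_t = 2.100000, DF = 0.977517, PV = 2.052786
  t = 1.0000: CF_t = 2.100000, DF = 0.955540, PV = 2.006633
  t = 1.5000: CF_t = 2.100000, DF = 0.934056, PV = 1.961518
  t = 2.0000: CF_t = 2.100000, DF = 0.913056, PV = 1.917418
  t = 2.5000: CF_t = 2.100000, DF = 0.892528, PV = 1.874309
  t = 3.0000: CF_t = 2.100000, DF = 0.872461, PV = 1.832169
  t = 3.5000: CF_t = 2.100000, DF = 0.852846, PV = 1.790976
  t = 4.0000: CF_t = 2.100000, DF = 0.833671, PV = 1.750710
  t = 4.5000: CF_t = 2.100000, DF = 0.814928, PV = 1.711349
  t = 5.0000: CF_t = 102.100000, DF = 0.796606, PV = 81.333489
Price P = sum_t PV_t = 98.231358
Convexity numerator sum_t t*(t + 1/m) * CF_t / (1+y/m)^(m*t + 2):
  t = 0.5000: term = 0.980759
  t = 1.0000: term = 2.876127
  t = 1.5000: term = 5.622926
  t = 2.0000: term = 9.160844
  t = 2.5000: term = 13.432323
  t = 3.0000: term = 18.382456
  t = 3.5000: term = 23.958886
  t = 4.0000: term = 30.111713
  t = 4.5000: term = 36.793393
  t = 5.0000: term = 2137.227882
Convexity = (1/P) * sum = 2278.547310 / 98.231358 = 23.195722


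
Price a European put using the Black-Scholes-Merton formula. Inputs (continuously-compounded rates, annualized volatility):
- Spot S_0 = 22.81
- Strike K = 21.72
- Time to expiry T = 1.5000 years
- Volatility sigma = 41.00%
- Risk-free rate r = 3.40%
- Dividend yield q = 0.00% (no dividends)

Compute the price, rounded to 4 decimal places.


Answer: Price = 3.3050

Derivation:
d1 = (ln(S/K) + (r - q + 0.5*sigma^2) * T) / (sigma * sqrt(T)) = 0.45014958
d2 = d1 - sigma * sqrt(T) = -0.05199581
exp(-rT) = 0.95027867; exp(-qT) = 1.00000000
P = K * exp(-rT) * N(-d2) - S_0 * exp(-qT) * N(-d1)
N(-d1) = 0.32630129; N(-d2) = 0.52073399
P = 21.7200 * 0.95027867 * 0.52073399 - 22.8100 * 1.00000000 * 0.32630129 = 3.3050


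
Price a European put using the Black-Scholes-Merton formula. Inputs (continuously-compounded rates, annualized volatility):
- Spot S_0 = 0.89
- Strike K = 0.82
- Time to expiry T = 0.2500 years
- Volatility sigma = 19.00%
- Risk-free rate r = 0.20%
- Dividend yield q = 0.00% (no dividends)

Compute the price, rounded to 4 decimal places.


Answer: Price = 0.0086

Derivation:
d1 = (ln(S/K) + (r - q + 0.5*sigma^2) * T) / (sigma * sqrt(T)) = 0.91504866
d2 = d1 - sigma * sqrt(T) = 0.82004866
exp(-rT) = 0.99950012; exp(-qT) = 1.00000000
P = K * exp(-rT) * N(-d2) - S_0 * exp(-qT) * N(-d1)
N(-d1) = 0.18008304; N(-d2) = 0.20609418
P = 0.8200 * 0.99950012 * 0.20609418 - 0.8900 * 1.00000000 * 0.18008304 = 0.0086


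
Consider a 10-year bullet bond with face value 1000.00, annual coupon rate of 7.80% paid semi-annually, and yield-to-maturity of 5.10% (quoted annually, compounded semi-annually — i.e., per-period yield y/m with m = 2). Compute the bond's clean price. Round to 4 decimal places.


Answer: Price = 1209.4631

Derivation:
Coupon per period c = face * coupon_rate / m = 39.000000
Periods per year m = 2; per-period yield y/m = 0.025500
Number of cashflows N = 20
Cashflows (t years, CF_t, discount factor 1/(1+y/m)^(m*t), PV):
  t = 0.5000: CF_t = 39.000000, DF = 0.975134, PV = 38.030229
  t = 1.0000: CF_t = 39.000000, DF = 0.950886, PV = 37.084573
  t = 1.5000: CF_t = 39.000000, DF = 0.927242, PV = 36.162431
  t = 2.0000: CF_t = 39.000000, DF = 0.904185, PV = 35.263219
  t = 2.5000: CF_t = 39.000000, DF = 0.881702, PV = 34.386366
  t = 3.0000: CF_t = 39.000000, DF = 0.859777, PV = 33.531318
  t = 3.5000: CF_t = 39.000000, DF = 0.838398, PV = 32.697531
  t = 4.0000: CF_t = 39.000000, DF = 0.817551, PV = 31.884476
  t = 4.5000: CF_t = 39.000000, DF = 0.797222, PV = 31.091640
  t = 5.0000: CF_t = 39.000000, DF = 0.777398, PV = 30.318517
  t = 5.5000: CF_t = 39.000000, DF = 0.758067, PV = 29.564620
  t = 6.0000: CF_t = 39.000000, DF = 0.739217, PV = 28.829468
  t = 6.5000: CF_t = 39.000000, DF = 0.720836, PV = 28.112597
  t = 7.0000: CF_t = 39.000000, DF = 0.702912, PV = 27.413551
  t = 7.5000: CF_t = 39.000000, DF = 0.685433, PV = 26.731888
  t = 8.0000: CF_t = 39.000000, DF = 0.668389, PV = 26.067175
  t = 8.5000: CF_t = 39.000000, DF = 0.651769, PV = 25.418991
  t = 9.0000: CF_t = 39.000000, DF = 0.635562, PV = 24.786924
  t = 9.5000: CF_t = 39.000000, DF = 0.619758, PV = 24.170575
  t = 10.0000: CF_t = 1039.000000, DF = 0.604347, PV = 627.917018
Price P = sum_t PV_t = 1209.463106
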